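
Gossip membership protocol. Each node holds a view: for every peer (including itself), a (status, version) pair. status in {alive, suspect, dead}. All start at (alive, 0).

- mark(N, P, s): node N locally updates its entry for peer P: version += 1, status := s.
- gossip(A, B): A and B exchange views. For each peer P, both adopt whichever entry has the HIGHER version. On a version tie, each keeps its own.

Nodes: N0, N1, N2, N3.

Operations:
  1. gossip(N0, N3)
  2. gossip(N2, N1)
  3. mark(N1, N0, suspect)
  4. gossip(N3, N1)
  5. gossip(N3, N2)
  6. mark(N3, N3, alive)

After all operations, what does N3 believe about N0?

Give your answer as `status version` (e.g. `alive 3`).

Op 1: gossip N0<->N3 -> N0.N0=(alive,v0) N0.N1=(alive,v0) N0.N2=(alive,v0) N0.N3=(alive,v0) | N3.N0=(alive,v0) N3.N1=(alive,v0) N3.N2=(alive,v0) N3.N3=(alive,v0)
Op 2: gossip N2<->N1 -> N2.N0=(alive,v0) N2.N1=(alive,v0) N2.N2=(alive,v0) N2.N3=(alive,v0) | N1.N0=(alive,v0) N1.N1=(alive,v0) N1.N2=(alive,v0) N1.N3=(alive,v0)
Op 3: N1 marks N0=suspect -> (suspect,v1)
Op 4: gossip N3<->N1 -> N3.N0=(suspect,v1) N3.N1=(alive,v0) N3.N2=(alive,v0) N3.N3=(alive,v0) | N1.N0=(suspect,v1) N1.N1=(alive,v0) N1.N2=(alive,v0) N1.N3=(alive,v0)
Op 5: gossip N3<->N2 -> N3.N0=(suspect,v1) N3.N1=(alive,v0) N3.N2=(alive,v0) N3.N3=(alive,v0) | N2.N0=(suspect,v1) N2.N1=(alive,v0) N2.N2=(alive,v0) N2.N3=(alive,v0)
Op 6: N3 marks N3=alive -> (alive,v1)

Answer: suspect 1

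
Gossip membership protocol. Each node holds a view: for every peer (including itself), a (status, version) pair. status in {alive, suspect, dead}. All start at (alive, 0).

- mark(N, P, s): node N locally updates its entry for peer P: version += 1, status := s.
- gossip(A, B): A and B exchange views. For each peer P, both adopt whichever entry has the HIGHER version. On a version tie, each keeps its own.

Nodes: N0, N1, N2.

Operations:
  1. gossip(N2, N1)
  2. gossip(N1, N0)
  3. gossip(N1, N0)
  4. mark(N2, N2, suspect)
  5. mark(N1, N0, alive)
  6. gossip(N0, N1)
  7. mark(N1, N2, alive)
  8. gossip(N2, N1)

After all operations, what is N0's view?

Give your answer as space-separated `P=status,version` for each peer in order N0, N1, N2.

Op 1: gossip N2<->N1 -> N2.N0=(alive,v0) N2.N1=(alive,v0) N2.N2=(alive,v0) | N1.N0=(alive,v0) N1.N1=(alive,v0) N1.N2=(alive,v0)
Op 2: gossip N1<->N0 -> N1.N0=(alive,v0) N1.N1=(alive,v0) N1.N2=(alive,v0) | N0.N0=(alive,v0) N0.N1=(alive,v0) N0.N2=(alive,v0)
Op 3: gossip N1<->N0 -> N1.N0=(alive,v0) N1.N1=(alive,v0) N1.N2=(alive,v0) | N0.N0=(alive,v0) N0.N1=(alive,v0) N0.N2=(alive,v0)
Op 4: N2 marks N2=suspect -> (suspect,v1)
Op 5: N1 marks N0=alive -> (alive,v1)
Op 6: gossip N0<->N1 -> N0.N0=(alive,v1) N0.N1=(alive,v0) N0.N2=(alive,v0) | N1.N0=(alive,v1) N1.N1=(alive,v0) N1.N2=(alive,v0)
Op 7: N1 marks N2=alive -> (alive,v1)
Op 8: gossip N2<->N1 -> N2.N0=(alive,v1) N2.N1=(alive,v0) N2.N2=(suspect,v1) | N1.N0=(alive,v1) N1.N1=(alive,v0) N1.N2=(alive,v1)

Answer: N0=alive,1 N1=alive,0 N2=alive,0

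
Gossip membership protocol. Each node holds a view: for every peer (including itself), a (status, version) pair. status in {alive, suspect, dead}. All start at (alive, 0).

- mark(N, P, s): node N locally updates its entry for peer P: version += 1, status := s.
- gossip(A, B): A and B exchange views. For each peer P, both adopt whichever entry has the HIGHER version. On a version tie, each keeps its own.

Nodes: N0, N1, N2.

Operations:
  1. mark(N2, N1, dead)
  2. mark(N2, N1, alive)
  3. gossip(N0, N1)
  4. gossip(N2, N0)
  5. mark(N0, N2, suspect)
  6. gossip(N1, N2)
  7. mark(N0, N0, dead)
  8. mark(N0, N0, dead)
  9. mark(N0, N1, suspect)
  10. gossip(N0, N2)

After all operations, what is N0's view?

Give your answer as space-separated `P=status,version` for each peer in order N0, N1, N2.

Answer: N0=dead,2 N1=suspect,3 N2=suspect,1

Derivation:
Op 1: N2 marks N1=dead -> (dead,v1)
Op 2: N2 marks N1=alive -> (alive,v2)
Op 3: gossip N0<->N1 -> N0.N0=(alive,v0) N0.N1=(alive,v0) N0.N2=(alive,v0) | N1.N0=(alive,v0) N1.N1=(alive,v0) N1.N2=(alive,v0)
Op 4: gossip N2<->N0 -> N2.N0=(alive,v0) N2.N1=(alive,v2) N2.N2=(alive,v0) | N0.N0=(alive,v0) N0.N1=(alive,v2) N0.N2=(alive,v0)
Op 5: N0 marks N2=suspect -> (suspect,v1)
Op 6: gossip N1<->N2 -> N1.N0=(alive,v0) N1.N1=(alive,v2) N1.N2=(alive,v0) | N2.N0=(alive,v0) N2.N1=(alive,v2) N2.N2=(alive,v0)
Op 7: N0 marks N0=dead -> (dead,v1)
Op 8: N0 marks N0=dead -> (dead,v2)
Op 9: N0 marks N1=suspect -> (suspect,v3)
Op 10: gossip N0<->N2 -> N0.N0=(dead,v2) N0.N1=(suspect,v3) N0.N2=(suspect,v1) | N2.N0=(dead,v2) N2.N1=(suspect,v3) N2.N2=(suspect,v1)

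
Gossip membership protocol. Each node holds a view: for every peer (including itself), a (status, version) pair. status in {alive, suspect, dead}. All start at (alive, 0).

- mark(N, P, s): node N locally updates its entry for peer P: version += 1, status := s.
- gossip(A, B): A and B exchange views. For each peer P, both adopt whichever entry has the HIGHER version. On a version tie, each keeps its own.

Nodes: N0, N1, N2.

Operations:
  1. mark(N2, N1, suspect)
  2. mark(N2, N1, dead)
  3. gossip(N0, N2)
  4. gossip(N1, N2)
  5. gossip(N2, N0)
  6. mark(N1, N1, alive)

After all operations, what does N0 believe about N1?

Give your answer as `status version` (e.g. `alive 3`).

Answer: dead 2

Derivation:
Op 1: N2 marks N1=suspect -> (suspect,v1)
Op 2: N2 marks N1=dead -> (dead,v2)
Op 3: gossip N0<->N2 -> N0.N0=(alive,v0) N0.N1=(dead,v2) N0.N2=(alive,v0) | N2.N0=(alive,v0) N2.N1=(dead,v2) N2.N2=(alive,v0)
Op 4: gossip N1<->N2 -> N1.N0=(alive,v0) N1.N1=(dead,v2) N1.N2=(alive,v0) | N2.N0=(alive,v0) N2.N1=(dead,v2) N2.N2=(alive,v0)
Op 5: gossip N2<->N0 -> N2.N0=(alive,v0) N2.N1=(dead,v2) N2.N2=(alive,v0) | N0.N0=(alive,v0) N0.N1=(dead,v2) N0.N2=(alive,v0)
Op 6: N1 marks N1=alive -> (alive,v3)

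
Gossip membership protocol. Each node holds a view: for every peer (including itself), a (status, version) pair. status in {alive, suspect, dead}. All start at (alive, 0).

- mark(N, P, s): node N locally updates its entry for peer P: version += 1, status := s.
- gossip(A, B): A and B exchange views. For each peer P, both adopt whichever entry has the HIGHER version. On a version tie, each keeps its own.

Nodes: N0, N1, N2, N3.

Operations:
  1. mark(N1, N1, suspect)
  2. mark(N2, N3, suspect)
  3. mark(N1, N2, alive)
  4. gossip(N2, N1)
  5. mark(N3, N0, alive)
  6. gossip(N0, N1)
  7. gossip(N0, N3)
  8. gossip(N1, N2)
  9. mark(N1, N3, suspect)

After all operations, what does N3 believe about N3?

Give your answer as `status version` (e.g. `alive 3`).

Op 1: N1 marks N1=suspect -> (suspect,v1)
Op 2: N2 marks N3=suspect -> (suspect,v1)
Op 3: N1 marks N2=alive -> (alive,v1)
Op 4: gossip N2<->N1 -> N2.N0=(alive,v0) N2.N1=(suspect,v1) N2.N2=(alive,v1) N2.N3=(suspect,v1) | N1.N0=(alive,v0) N1.N1=(suspect,v1) N1.N2=(alive,v1) N1.N3=(suspect,v1)
Op 5: N3 marks N0=alive -> (alive,v1)
Op 6: gossip N0<->N1 -> N0.N0=(alive,v0) N0.N1=(suspect,v1) N0.N2=(alive,v1) N0.N3=(suspect,v1) | N1.N0=(alive,v0) N1.N1=(suspect,v1) N1.N2=(alive,v1) N1.N3=(suspect,v1)
Op 7: gossip N0<->N3 -> N0.N0=(alive,v1) N0.N1=(suspect,v1) N0.N2=(alive,v1) N0.N3=(suspect,v1) | N3.N0=(alive,v1) N3.N1=(suspect,v1) N3.N2=(alive,v1) N3.N3=(suspect,v1)
Op 8: gossip N1<->N2 -> N1.N0=(alive,v0) N1.N1=(suspect,v1) N1.N2=(alive,v1) N1.N3=(suspect,v1) | N2.N0=(alive,v0) N2.N1=(suspect,v1) N2.N2=(alive,v1) N2.N3=(suspect,v1)
Op 9: N1 marks N3=suspect -> (suspect,v2)

Answer: suspect 1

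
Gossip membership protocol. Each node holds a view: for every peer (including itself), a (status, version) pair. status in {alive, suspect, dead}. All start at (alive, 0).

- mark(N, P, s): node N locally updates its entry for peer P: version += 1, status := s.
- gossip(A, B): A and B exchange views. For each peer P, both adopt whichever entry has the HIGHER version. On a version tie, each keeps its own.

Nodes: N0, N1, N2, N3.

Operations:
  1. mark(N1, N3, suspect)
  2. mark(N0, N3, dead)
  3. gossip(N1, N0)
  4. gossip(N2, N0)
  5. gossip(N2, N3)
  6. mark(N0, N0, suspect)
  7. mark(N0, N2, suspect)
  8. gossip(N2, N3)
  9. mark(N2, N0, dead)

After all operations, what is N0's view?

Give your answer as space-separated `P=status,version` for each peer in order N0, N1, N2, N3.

Op 1: N1 marks N3=suspect -> (suspect,v1)
Op 2: N0 marks N3=dead -> (dead,v1)
Op 3: gossip N1<->N0 -> N1.N0=(alive,v0) N1.N1=(alive,v0) N1.N2=(alive,v0) N1.N3=(suspect,v1) | N0.N0=(alive,v0) N0.N1=(alive,v0) N0.N2=(alive,v0) N0.N3=(dead,v1)
Op 4: gossip N2<->N0 -> N2.N0=(alive,v0) N2.N1=(alive,v0) N2.N2=(alive,v0) N2.N3=(dead,v1) | N0.N0=(alive,v0) N0.N1=(alive,v0) N0.N2=(alive,v0) N0.N3=(dead,v1)
Op 5: gossip N2<->N3 -> N2.N0=(alive,v0) N2.N1=(alive,v0) N2.N2=(alive,v0) N2.N3=(dead,v1) | N3.N0=(alive,v0) N3.N1=(alive,v0) N3.N2=(alive,v0) N3.N3=(dead,v1)
Op 6: N0 marks N0=suspect -> (suspect,v1)
Op 7: N0 marks N2=suspect -> (suspect,v1)
Op 8: gossip N2<->N3 -> N2.N0=(alive,v0) N2.N1=(alive,v0) N2.N2=(alive,v0) N2.N3=(dead,v1) | N3.N0=(alive,v0) N3.N1=(alive,v0) N3.N2=(alive,v0) N3.N3=(dead,v1)
Op 9: N2 marks N0=dead -> (dead,v1)

Answer: N0=suspect,1 N1=alive,0 N2=suspect,1 N3=dead,1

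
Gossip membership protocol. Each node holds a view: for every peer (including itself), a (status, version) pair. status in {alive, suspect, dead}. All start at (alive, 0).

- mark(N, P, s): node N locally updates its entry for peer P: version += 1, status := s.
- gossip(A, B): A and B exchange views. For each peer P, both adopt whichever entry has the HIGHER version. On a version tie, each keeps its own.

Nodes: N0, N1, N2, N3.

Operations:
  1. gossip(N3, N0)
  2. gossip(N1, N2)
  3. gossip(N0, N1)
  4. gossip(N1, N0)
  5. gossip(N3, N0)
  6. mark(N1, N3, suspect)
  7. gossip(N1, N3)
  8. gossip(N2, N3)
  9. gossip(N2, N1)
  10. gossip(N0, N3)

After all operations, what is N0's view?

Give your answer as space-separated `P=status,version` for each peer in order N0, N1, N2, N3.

Op 1: gossip N3<->N0 -> N3.N0=(alive,v0) N3.N1=(alive,v0) N3.N2=(alive,v0) N3.N3=(alive,v0) | N0.N0=(alive,v0) N0.N1=(alive,v0) N0.N2=(alive,v0) N0.N3=(alive,v0)
Op 2: gossip N1<->N2 -> N1.N0=(alive,v0) N1.N1=(alive,v0) N1.N2=(alive,v0) N1.N3=(alive,v0) | N2.N0=(alive,v0) N2.N1=(alive,v0) N2.N2=(alive,v0) N2.N3=(alive,v0)
Op 3: gossip N0<->N1 -> N0.N0=(alive,v0) N0.N1=(alive,v0) N0.N2=(alive,v0) N0.N3=(alive,v0) | N1.N0=(alive,v0) N1.N1=(alive,v0) N1.N2=(alive,v0) N1.N3=(alive,v0)
Op 4: gossip N1<->N0 -> N1.N0=(alive,v0) N1.N1=(alive,v0) N1.N2=(alive,v0) N1.N3=(alive,v0) | N0.N0=(alive,v0) N0.N1=(alive,v0) N0.N2=(alive,v0) N0.N3=(alive,v0)
Op 5: gossip N3<->N0 -> N3.N0=(alive,v0) N3.N1=(alive,v0) N3.N2=(alive,v0) N3.N3=(alive,v0) | N0.N0=(alive,v0) N0.N1=(alive,v0) N0.N2=(alive,v0) N0.N3=(alive,v0)
Op 6: N1 marks N3=suspect -> (suspect,v1)
Op 7: gossip N1<->N3 -> N1.N0=(alive,v0) N1.N1=(alive,v0) N1.N2=(alive,v0) N1.N3=(suspect,v1) | N3.N0=(alive,v0) N3.N1=(alive,v0) N3.N2=(alive,v0) N3.N3=(suspect,v1)
Op 8: gossip N2<->N3 -> N2.N0=(alive,v0) N2.N1=(alive,v0) N2.N2=(alive,v0) N2.N3=(suspect,v1) | N3.N0=(alive,v0) N3.N1=(alive,v0) N3.N2=(alive,v0) N3.N3=(suspect,v1)
Op 9: gossip N2<->N1 -> N2.N0=(alive,v0) N2.N1=(alive,v0) N2.N2=(alive,v0) N2.N3=(suspect,v1) | N1.N0=(alive,v0) N1.N1=(alive,v0) N1.N2=(alive,v0) N1.N3=(suspect,v1)
Op 10: gossip N0<->N3 -> N0.N0=(alive,v0) N0.N1=(alive,v0) N0.N2=(alive,v0) N0.N3=(suspect,v1) | N3.N0=(alive,v0) N3.N1=(alive,v0) N3.N2=(alive,v0) N3.N3=(suspect,v1)

Answer: N0=alive,0 N1=alive,0 N2=alive,0 N3=suspect,1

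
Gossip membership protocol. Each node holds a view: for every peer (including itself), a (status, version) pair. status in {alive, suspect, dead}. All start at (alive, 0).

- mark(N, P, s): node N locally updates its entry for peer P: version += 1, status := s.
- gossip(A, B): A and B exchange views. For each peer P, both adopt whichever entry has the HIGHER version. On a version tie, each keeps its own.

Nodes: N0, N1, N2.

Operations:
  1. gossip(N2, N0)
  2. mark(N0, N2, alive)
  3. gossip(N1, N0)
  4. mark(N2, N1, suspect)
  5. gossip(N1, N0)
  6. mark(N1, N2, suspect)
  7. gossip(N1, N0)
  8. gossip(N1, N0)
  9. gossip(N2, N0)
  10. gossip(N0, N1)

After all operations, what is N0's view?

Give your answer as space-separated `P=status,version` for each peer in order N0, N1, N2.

Op 1: gossip N2<->N0 -> N2.N0=(alive,v0) N2.N1=(alive,v0) N2.N2=(alive,v0) | N0.N0=(alive,v0) N0.N1=(alive,v0) N0.N2=(alive,v0)
Op 2: N0 marks N2=alive -> (alive,v1)
Op 3: gossip N1<->N0 -> N1.N0=(alive,v0) N1.N1=(alive,v0) N1.N2=(alive,v1) | N0.N0=(alive,v0) N0.N1=(alive,v0) N0.N2=(alive,v1)
Op 4: N2 marks N1=suspect -> (suspect,v1)
Op 5: gossip N1<->N0 -> N1.N0=(alive,v0) N1.N1=(alive,v0) N1.N2=(alive,v1) | N0.N0=(alive,v0) N0.N1=(alive,v0) N0.N2=(alive,v1)
Op 6: N1 marks N2=suspect -> (suspect,v2)
Op 7: gossip N1<->N0 -> N1.N0=(alive,v0) N1.N1=(alive,v0) N1.N2=(suspect,v2) | N0.N0=(alive,v0) N0.N1=(alive,v0) N0.N2=(suspect,v2)
Op 8: gossip N1<->N0 -> N1.N0=(alive,v0) N1.N1=(alive,v0) N1.N2=(suspect,v2) | N0.N0=(alive,v0) N0.N1=(alive,v0) N0.N2=(suspect,v2)
Op 9: gossip N2<->N0 -> N2.N0=(alive,v0) N2.N1=(suspect,v1) N2.N2=(suspect,v2) | N0.N0=(alive,v0) N0.N1=(suspect,v1) N0.N2=(suspect,v2)
Op 10: gossip N0<->N1 -> N0.N0=(alive,v0) N0.N1=(suspect,v1) N0.N2=(suspect,v2) | N1.N0=(alive,v0) N1.N1=(suspect,v1) N1.N2=(suspect,v2)

Answer: N0=alive,0 N1=suspect,1 N2=suspect,2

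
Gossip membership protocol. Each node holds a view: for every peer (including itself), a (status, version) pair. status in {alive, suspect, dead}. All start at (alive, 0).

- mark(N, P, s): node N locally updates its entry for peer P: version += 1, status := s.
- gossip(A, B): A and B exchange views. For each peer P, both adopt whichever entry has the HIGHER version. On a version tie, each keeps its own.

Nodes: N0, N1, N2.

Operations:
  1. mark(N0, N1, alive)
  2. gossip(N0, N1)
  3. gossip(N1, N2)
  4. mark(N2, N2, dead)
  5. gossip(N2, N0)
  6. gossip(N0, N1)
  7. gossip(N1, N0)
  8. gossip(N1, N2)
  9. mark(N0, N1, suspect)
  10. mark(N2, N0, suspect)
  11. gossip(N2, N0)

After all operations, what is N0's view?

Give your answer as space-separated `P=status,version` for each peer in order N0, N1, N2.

Answer: N0=suspect,1 N1=suspect,2 N2=dead,1

Derivation:
Op 1: N0 marks N1=alive -> (alive,v1)
Op 2: gossip N0<->N1 -> N0.N0=(alive,v0) N0.N1=(alive,v1) N0.N2=(alive,v0) | N1.N0=(alive,v0) N1.N1=(alive,v1) N1.N2=(alive,v0)
Op 3: gossip N1<->N2 -> N1.N0=(alive,v0) N1.N1=(alive,v1) N1.N2=(alive,v0) | N2.N0=(alive,v0) N2.N1=(alive,v1) N2.N2=(alive,v0)
Op 4: N2 marks N2=dead -> (dead,v1)
Op 5: gossip N2<->N0 -> N2.N0=(alive,v0) N2.N1=(alive,v1) N2.N2=(dead,v1) | N0.N0=(alive,v0) N0.N1=(alive,v1) N0.N2=(dead,v1)
Op 6: gossip N0<->N1 -> N0.N0=(alive,v0) N0.N1=(alive,v1) N0.N2=(dead,v1) | N1.N0=(alive,v0) N1.N1=(alive,v1) N1.N2=(dead,v1)
Op 7: gossip N1<->N0 -> N1.N0=(alive,v0) N1.N1=(alive,v1) N1.N2=(dead,v1) | N0.N0=(alive,v0) N0.N1=(alive,v1) N0.N2=(dead,v1)
Op 8: gossip N1<->N2 -> N1.N0=(alive,v0) N1.N1=(alive,v1) N1.N2=(dead,v1) | N2.N0=(alive,v0) N2.N1=(alive,v1) N2.N2=(dead,v1)
Op 9: N0 marks N1=suspect -> (suspect,v2)
Op 10: N2 marks N0=suspect -> (suspect,v1)
Op 11: gossip N2<->N0 -> N2.N0=(suspect,v1) N2.N1=(suspect,v2) N2.N2=(dead,v1) | N0.N0=(suspect,v1) N0.N1=(suspect,v2) N0.N2=(dead,v1)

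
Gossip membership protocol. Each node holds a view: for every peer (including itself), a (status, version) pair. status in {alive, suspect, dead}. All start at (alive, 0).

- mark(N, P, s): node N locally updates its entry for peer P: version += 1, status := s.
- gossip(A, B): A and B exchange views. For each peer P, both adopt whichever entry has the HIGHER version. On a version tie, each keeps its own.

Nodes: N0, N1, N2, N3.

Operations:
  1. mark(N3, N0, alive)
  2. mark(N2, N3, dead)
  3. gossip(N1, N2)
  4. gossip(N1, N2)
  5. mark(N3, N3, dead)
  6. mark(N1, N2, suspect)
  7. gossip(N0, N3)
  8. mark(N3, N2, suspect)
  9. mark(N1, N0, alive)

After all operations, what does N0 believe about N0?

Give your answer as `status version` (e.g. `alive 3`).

Op 1: N3 marks N0=alive -> (alive,v1)
Op 2: N2 marks N3=dead -> (dead,v1)
Op 3: gossip N1<->N2 -> N1.N0=(alive,v0) N1.N1=(alive,v0) N1.N2=(alive,v0) N1.N3=(dead,v1) | N2.N0=(alive,v0) N2.N1=(alive,v0) N2.N2=(alive,v0) N2.N3=(dead,v1)
Op 4: gossip N1<->N2 -> N1.N0=(alive,v0) N1.N1=(alive,v0) N1.N2=(alive,v0) N1.N3=(dead,v1) | N2.N0=(alive,v0) N2.N1=(alive,v0) N2.N2=(alive,v0) N2.N3=(dead,v1)
Op 5: N3 marks N3=dead -> (dead,v1)
Op 6: N1 marks N2=suspect -> (suspect,v1)
Op 7: gossip N0<->N3 -> N0.N0=(alive,v1) N0.N1=(alive,v0) N0.N2=(alive,v0) N0.N3=(dead,v1) | N3.N0=(alive,v1) N3.N1=(alive,v0) N3.N2=(alive,v0) N3.N3=(dead,v1)
Op 8: N3 marks N2=suspect -> (suspect,v1)
Op 9: N1 marks N0=alive -> (alive,v1)

Answer: alive 1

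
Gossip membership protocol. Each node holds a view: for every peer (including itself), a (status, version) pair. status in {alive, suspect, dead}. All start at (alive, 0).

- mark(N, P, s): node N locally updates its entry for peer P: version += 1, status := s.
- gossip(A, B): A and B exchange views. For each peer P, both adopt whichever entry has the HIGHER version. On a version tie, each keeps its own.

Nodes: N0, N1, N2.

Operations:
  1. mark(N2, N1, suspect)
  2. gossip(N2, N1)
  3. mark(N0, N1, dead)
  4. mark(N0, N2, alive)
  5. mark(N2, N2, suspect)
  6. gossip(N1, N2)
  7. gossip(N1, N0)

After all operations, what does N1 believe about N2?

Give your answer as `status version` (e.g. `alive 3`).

Op 1: N2 marks N1=suspect -> (suspect,v1)
Op 2: gossip N2<->N1 -> N2.N0=(alive,v0) N2.N1=(suspect,v1) N2.N2=(alive,v0) | N1.N0=(alive,v0) N1.N1=(suspect,v1) N1.N2=(alive,v0)
Op 3: N0 marks N1=dead -> (dead,v1)
Op 4: N0 marks N2=alive -> (alive,v1)
Op 5: N2 marks N2=suspect -> (suspect,v1)
Op 6: gossip N1<->N2 -> N1.N0=(alive,v0) N1.N1=(suspect,v1) N1.N2=(suspect,v1) | N2.N0=(alive,v0) N2.N1=(suspect,v1) N2.N2=(suspect,v1)
Op 7: gossip N1<->N0 -> N1.N0=(alive,v0) N1.N1=(suspect,v1) N1.N2=(suspect,v1) | N0.N0=(alive,v0) N0.N1=(dead,v1) N0.N2=(alive,v1)

Answer: suspect 1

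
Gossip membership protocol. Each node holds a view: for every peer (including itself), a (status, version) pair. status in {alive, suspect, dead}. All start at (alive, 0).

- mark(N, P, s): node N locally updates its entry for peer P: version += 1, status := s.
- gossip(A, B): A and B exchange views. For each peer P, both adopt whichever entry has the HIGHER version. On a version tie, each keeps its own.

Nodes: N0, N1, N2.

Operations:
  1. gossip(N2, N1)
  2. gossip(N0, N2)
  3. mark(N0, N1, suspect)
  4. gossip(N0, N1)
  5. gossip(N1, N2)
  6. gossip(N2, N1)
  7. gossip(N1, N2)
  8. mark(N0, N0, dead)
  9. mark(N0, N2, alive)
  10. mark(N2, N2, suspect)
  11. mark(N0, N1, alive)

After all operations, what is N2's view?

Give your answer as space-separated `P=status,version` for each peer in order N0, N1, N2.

Answer: N0=alive,0 N1=suspect,1 N2=suspect,1

Derivation:
Op 1: gossip N2<->N1 -> N2.N0=(alive,v0) N2.N1=(alive,v0) N2.N2=(alive,v0) | N1.N0=(alive,v0) N1.N1=(alive,v0) N1.N2=(alive,v0)
Op 2: gossip N0<->N2 -> N0.N0=(alive,v0) N0.N1=(alive,v0) N0.N2=(alive,v0) | N2.N0=(alive,v0) N2.N1=(alive,v0) N2.N2=(alive,v0)
Op 3: N0 marks N1=suspect -> (suspect,v1)
Op 4: gossip N0<->N1 -> N0.N0=(alive,v0) N0.N1=(suspect,v1) N0.N2=(alive,v0) | N1.N0=(alive,v0) N1.N1=(suspect,v1) N1.N2=(alive,v0)
Op 5: gossip N1<->N2 -> N1.N0=(alive,v0) N1.N1=(suspect,v1) N1.N2=(alive,v0) | N2.N0=(alive,v0) N2.N1=(suspect,v1) N2.N2=(alive,v0)
Op 6: gossip N2<->N1 -> N2.N0=(alive,v0) N2.N1=(suspect,v1) N2.N2=(alive,v0) | N1.N0=(alive,v0) N1.N1=(suspect,v1) N1.N2=(alive,v0)
Op 7: gossip N1<->N2 -> N1.N0=(alive,v0) N1.N1=(suspect,v1) N1.N2=(alive,v0) | N2.N0=(alive,v0) N2.N1=(suspect,v1) N2.N2=(alive,v0)
Op 8: N0 marks N0=dead -> (dead,v1)
Op 9: N0 marks N2=alive -> (alive,v1)
Op 10: N2 marks N2=suspect -> (suspect,v1)
Op 11: N0 marks N1=alive -> (alive,v2)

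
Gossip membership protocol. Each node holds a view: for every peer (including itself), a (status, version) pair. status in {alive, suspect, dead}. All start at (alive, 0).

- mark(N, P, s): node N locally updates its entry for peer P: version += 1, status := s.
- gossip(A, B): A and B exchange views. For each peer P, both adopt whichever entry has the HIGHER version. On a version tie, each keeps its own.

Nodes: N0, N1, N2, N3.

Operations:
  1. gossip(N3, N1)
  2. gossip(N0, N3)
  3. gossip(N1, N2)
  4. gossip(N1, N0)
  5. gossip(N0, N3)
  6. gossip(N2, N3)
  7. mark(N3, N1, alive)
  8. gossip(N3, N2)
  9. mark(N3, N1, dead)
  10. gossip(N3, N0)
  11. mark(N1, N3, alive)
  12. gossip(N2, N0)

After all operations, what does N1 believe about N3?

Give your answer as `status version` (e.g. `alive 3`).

Op 1: gossip N3<->N1 -> N3.N0=(alive,v0) N3.N1=(alive,v0) N3.N2=(alive,v0) N3.N3=(alive,v0) | N1.N0=(alive,v0) N1.N1=(alive,v0) N1.N2=(alive,v0) N1.N3=(alive,v0)
Op 2: gossip N0<->N3 -> N0.N0=(alive,v0) N0.N1=(alive,v0) N0.N2=(alive,v0) N0.N3=(alive,v0) | N3.N0=(alive,v0) N3.N1=(alive,v0) N3.N2=(alive,v0) N3.N3=(alive,v0)
Op 3: gossip N1<->N2 -> N1.N0=(alive,v0) N1.N1=(alive,v0) N1.N2=(alive,v0) N1.N3=(alive,v0) | N2.N0=(alive,v0) N2.N1=(alive,v0) N2.N2=(alive,v0) N2.N3=(alive,v0)
Op 4: gossip N1<->N0 -> N1.N0=(alive,v0) N1.N1=(alive,v0) N1.N2=(alive,v0) N1.N3=(alive,v0) | N0.N0=(alive,v0) N0.N1=(alive,v0) N0.N2=(alive,v0) N0.N3=(alive,v0)
Op 5: gossip N0<->N3 -> N0.N0=(alive,v0) N0.N1=(alive,v0) N0.N2=(alive,v0) N0.N3=(alive,v0) | N3.N0=(alive,v0) N3.N1=(alive,v0) N3.N2=(alive,v0) N3.N3=(alive,v0)
Op 6: gossip N2<->N3 -> N2.N0=(alive,v0) N2.N1=(alive,v0) N2.N2=(alive,v0) N2.N3=(alive,v0) | N3.N0=(alive,v0) N3.N1=(alive,v0) N3.N2=(alive,v0) N3.N3=(alive,v0)
Op 7: N3 marks N1=alive -> (alive,v1)
Op 8: gossip N3<->N2 -> N3.N0=(alive,v0) N3.N1=(alive,v1) N3.N2=(alive,v0) N3.N3=(alive,v0) | N2.N0=(alive,v0) N2.N1=(alive,v1) N2.N2=(alive,v0) N2.N3=(alive,v0)
Op 9: N3 marks N1=dead -> (dead,v2)
Op 10: gossip N3<->N0 -> N3.N0=(alive,v0) N3.N1=(dead,v2) N3.N2=(alive,v0) N3.N3=(alive,v0) | N0.N0=(alive,v0) N0.N1=(dead,v2) N0.N2=(alive,v0) N0.N3=(alive,v0)
Op 11: N1 marks N3=alive -> (alive,v1)
Op 12: gossip N2<->N0 -> N2.N0=(alive,v0) N2.N1=(dead,v2) N2.N2=(alive,v0) N2.N3=(alive,v0) | N0.N0=(alive,v0) N0.N1=(dead,v2) N0.N2=(alive,v0) N0.N3=(alive,v0)

Answer: alive 1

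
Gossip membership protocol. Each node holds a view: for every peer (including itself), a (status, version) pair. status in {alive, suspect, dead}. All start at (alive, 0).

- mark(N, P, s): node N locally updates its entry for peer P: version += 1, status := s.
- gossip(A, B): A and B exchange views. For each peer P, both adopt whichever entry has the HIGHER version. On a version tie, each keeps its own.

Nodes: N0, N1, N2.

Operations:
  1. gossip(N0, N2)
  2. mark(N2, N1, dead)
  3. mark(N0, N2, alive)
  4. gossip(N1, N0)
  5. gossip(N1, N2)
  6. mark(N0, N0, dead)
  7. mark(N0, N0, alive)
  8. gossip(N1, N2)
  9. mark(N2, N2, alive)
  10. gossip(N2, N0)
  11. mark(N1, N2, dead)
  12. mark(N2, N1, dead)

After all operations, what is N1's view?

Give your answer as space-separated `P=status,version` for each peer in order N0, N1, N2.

Answer: N0=alive,0 N1=dead,1 N2=dead,2

Derivation:
Op 1: gossip N0<->N2 -> N0.N0=(alive,v0) N0.N1=(alive,v0) N0.N2=(alive,v0) | N2.N0=(alive,v0) N2.N1=(alive,v0) N2.N2=(alive,v0)
Op 2: N2 marks N1=dead -> (dead,v1)
Op 3: N0 marks N2=alive -> (alive,v1)
Op 4: gossip N1<->N0 -> N1.N0=(alive,v0) N1.N1=(alive,v0) N1.N2=(alive,v1) | N0.N0=(alive,v0) N0.N1=(alive,v0) N0.N2=(alive,v1)
Op 5: gossip N1<->N2 -> N1.N0=(alive,v0) N1.N1=(dead,v1) N1.N2=(alive,v1) | N2.N0=(alive,v0) N2.N1=(dead,v1) N2.N2=(alive,v1)
Op 6: N0 marks N0=dead -> (dead,v1)
Op 7: N0 marks N0=alive -> (alive,v2)
Op 8: gossip N1<->N2 -> N1.N0=(alive,v0) N1.N1=(dead,v1) N1.N2=(alive,v1) | N2.N0=(alive,v0) N2.N1=(dead,v1) N2.N2=(alive,v1)
Op 9: N2 marks N2=alive -> (alive,v2)
Op 10: gossip N2<->N0 -> N2.N0=(alive,v2) N2.N1=(dead,v1) N2.N2=(alive,v2) | N0.N0=(alive,v2) N0.N1=(dead,v1) N0.N2=(alive,v2)
Op 11: N1 marks N2=dead -> (dead,v2)
Op 12: N2 marks N1=dead -> (dead,v2)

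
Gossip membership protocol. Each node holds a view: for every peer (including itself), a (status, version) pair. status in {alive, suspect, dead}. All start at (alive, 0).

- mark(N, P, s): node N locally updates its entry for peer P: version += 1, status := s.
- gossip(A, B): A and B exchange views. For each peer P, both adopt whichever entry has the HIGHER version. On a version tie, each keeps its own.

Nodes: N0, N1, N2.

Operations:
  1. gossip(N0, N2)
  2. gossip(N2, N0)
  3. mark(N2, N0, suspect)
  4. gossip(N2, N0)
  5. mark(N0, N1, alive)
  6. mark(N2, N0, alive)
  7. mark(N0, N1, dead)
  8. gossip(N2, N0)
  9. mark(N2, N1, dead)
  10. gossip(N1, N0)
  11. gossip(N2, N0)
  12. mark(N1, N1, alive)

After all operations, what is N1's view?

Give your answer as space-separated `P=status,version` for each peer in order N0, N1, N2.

Answer: N0=alive,2 N1=alive,3 N2=alive,0

Derivation:
Op 1: gossip N0<->N2 -> N0.N0=(alive,v0) N0.N1=(alive,v0) N0.N2=(alive,v0) | N2.N0=(alive,v0) N2.N1=(alive,v0) N2.N2=(alive,v0)
Op 2: gossip N2<->N0 -> N2.N0=(alive,v0) N2.N1=(alive,v0) N2.N2=(alive,v0) | N0.N0=(alive,v0) N0.N1=(alive,v0) N0.N2=(alive,v0)
Op 3: N2 marks N0=suspect -> (suspect,v1)
Op 4: gossip N2<->N0 -> N2.N0=(suspect,v1) N2.N1=(alive,v0) N2.N2=(alive,v0) | N0.N0=(suspect,v1) N0.N1=(alive,v0) N0.N2=(alive,v0)
Op 5: N0 marks N1=alive -> (alive,v1)
Op 6: N2 marks N0=alive -> (alive,v2)
Op 7: N0 marks N1=dead -> (dead,v2)
Op 8: gossip N2<->N0 -> N2.N0=(alive,v2) N2.N1=(dead,v2) N2.N2=(alive,v0) | N0.N0=(alive,v2) N0.N1=(dead,v2) N0.N2=(alive,v0)
Op 9: N2 marks N1=dead -> (dead,v3)
Op 10: gossip N1<->N0 -> N1.N0=(alive,v2) N1.N1=(dead,v2) N1.N2=(alive,v0) | N0.N0=(alive,v2) N0.N1=(dead,v2) N0.N2=(alive,v0)
Op 11: gossip N2<->N0 -> N2.N0=(alive,v2) N2.N1=(dead,v3) N2.N2=(alive,v0) | N0.N0=(alive,v2) N0.N1=(dead,v3) N0.N2=(alive,v0)
Op 12: N1 marks N1=alive -> (alive,v3)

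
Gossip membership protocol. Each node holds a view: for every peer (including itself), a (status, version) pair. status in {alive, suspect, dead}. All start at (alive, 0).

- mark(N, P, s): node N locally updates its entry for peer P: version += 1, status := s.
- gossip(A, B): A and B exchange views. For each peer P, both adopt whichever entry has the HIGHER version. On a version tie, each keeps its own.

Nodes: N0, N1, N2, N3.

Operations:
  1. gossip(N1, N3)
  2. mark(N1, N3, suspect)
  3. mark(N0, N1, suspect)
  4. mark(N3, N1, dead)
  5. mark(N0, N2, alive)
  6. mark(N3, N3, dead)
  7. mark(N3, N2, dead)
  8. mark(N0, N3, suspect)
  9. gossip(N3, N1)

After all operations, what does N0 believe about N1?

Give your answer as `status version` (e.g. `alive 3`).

Answer: suspect 1

Derivation:
Op 1: gossip N1<->N3 -> N1.N0=(alive,v0) N1.N1=(alive,v0) N1.N2=(alive,v0) N1.N3=(alive,v0) | N3.N0=(alive,v0) N3.N1=(alive,v0) N3.N2=(alive,v0) N3.N3=(alive,v0)
Op 2: N1 marks N3=suspect -> (suspect,v1)
Op 3: N0 marks N1=suspect -> (suspect,v1)
Op 4: N3 marks N1=dead -> (dead,v1)
Op 5: N0 marks N2=alive -> (alive,v1)
Op 6: N3 marks N3=dead -> (dead,v1)
Op 7: N3 marks N2=dead -> (dead,v1)
Op 8: N0 marks N3=suspect -> (suspect,v1)
Op 9: gossip N3<->N1 -> N3.N0=(alive,v0) N3.N1=(dead,v1) N3.N2=(dead,v1) N3.N3=(dead,v1) | N1.N0=(alive,v0) N1.N1=(dead,v1) N1.N2=(dead,v1) N1.N3=(suspect,v1)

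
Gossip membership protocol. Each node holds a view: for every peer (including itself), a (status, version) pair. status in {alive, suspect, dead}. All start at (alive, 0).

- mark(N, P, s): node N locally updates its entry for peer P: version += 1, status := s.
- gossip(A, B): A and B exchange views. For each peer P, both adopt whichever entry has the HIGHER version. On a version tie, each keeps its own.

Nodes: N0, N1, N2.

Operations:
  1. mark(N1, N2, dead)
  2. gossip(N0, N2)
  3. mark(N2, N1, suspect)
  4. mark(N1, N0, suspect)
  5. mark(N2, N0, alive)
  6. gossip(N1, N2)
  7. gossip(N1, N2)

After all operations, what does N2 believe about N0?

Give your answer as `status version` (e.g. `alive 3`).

Answer: alive 1

Derivation:
Op 1: N1 marks N2=dead -> (dead,v1)
Op 2: gossip N0<->N2 -> N0.N0=(alive,v0) N0.N1=(alive,v0) N0.N2=(alive,v0) | N2.N0=(alive,v0) N2.N1=(alive,v0) N2.N2=(alive,v0)
Op 3: N2 marks N1=suspect -> (suspect,v1)
Op 4: N1 marks N0=suspect -> (suspect,v1)
Op 5: N2 marks N0=alive -> (alive,v1)
Op 6: gossip N1<->N2 -> N1.N0=(suspect,v1) N1.N1=(suspect,v1) N1.N2=(dead,v1) | N2.N0=(alive,v1) N2.N1=(suspect,v1) N2.N2=(dead,v1)
Op 7: gossip N1<->N2 -> N1.N0=(suspect,v1) N1.N1=(suspect,v1) N1.N2=(dead,v1) | N2.N0=(alive,v1) N2.N1=(suspect,v1) N2.N2=(dead,v1)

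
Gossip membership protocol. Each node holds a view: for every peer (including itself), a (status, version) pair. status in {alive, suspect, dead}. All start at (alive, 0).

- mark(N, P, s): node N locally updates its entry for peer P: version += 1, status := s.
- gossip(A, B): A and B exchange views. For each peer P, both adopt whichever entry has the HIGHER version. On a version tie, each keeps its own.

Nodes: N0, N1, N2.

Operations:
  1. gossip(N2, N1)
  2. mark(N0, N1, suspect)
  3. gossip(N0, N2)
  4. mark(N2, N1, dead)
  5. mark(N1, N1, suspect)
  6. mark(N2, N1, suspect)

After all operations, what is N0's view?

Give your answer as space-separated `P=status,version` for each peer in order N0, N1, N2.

Answer: N0=alive,0 N1=suspect,1 N2=alive,0

Derivation:
Op 1: gossip N2<->N1 -> N2.N0=(alive,v0) N2.N1=(alive,v0) N2.N2=(alive,v0) | N1.N0=(alive,v0) N1.N1=(alive,v0) N1.N2=(alive,v0)
Op 2: N0 marks N1=suspect -> (suspect,v1)
Op 3: gossip N0<->N2 -> N0.N0=(alive,v0) N0.N1=(suspect,v1) N0.N2=(alive,v0) | N2.N0=(alive,v0) N2.N1=(suspect,v1) N2.N2=(alive,v0)
Op 4: N2 marks N1=dead -> (dead,v2)
Op 5: N1 marks N1=suspect -> (suspect,v1)
Op 6: N2 marks N1=suspect -> (suspect,v3)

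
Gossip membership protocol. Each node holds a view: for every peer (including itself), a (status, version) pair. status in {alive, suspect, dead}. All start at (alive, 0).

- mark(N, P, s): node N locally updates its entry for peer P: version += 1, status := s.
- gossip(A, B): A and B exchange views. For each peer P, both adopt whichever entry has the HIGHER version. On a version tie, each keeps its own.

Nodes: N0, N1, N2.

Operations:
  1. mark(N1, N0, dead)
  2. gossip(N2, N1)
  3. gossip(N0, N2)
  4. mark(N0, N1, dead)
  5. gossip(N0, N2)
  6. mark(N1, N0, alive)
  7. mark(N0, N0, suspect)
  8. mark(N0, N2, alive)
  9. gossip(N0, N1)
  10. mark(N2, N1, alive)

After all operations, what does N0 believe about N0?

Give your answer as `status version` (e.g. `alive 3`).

Answer: suspect 2

Derivation:
Op 1: N1 marks N0=dead -> (dead,v1)
Op 2: gossip N2<->N1 -> N2.N0=(dead,v1) N2.N1=(alive,v0) N2.N2=(alive,v0) | N1.N0=(dead,v1) N1.N1=(alive,v0) N1.N2=(alive,v0)
Op 3: gossip N0<->N2 -> N0.N0=(dead,v1) N0.N1=(alive,v0) N0.N2=(alive,v0) | N2.N0=(dead,v1) N2.N1=(alive,v0) N2.N2=(alive,v0)
Op 4: N0 marks N1=dead -> (dead,v1)
Op 5: gossip N0<->N2 -> N0.N0=(dead,v1) N0.N1=(dead,v1) N0.N2=(alive,v0) | N2.N0=(dead,v1) N2.N1=(dead,v1) N2.N2=(alive,v0)
Op 6: N1 marks N0=alive -> (alive,v2)
Op 7: N0 marks N0=suspect -> (suspect,v2)
Op 8: N0 marks N2=alive -> (alive,v1)
Op 9: gossip N0<->N1 -> N0.N0=(suspect,v2) N0.N1=(dead,v1) N0.N2=(alive,v1) | N1.N0=(alive,v2) N1.N1=(dead,v1) N1.N2=(alive,v1)
Op 10: N2 marks N1=alive -> (alive,v2)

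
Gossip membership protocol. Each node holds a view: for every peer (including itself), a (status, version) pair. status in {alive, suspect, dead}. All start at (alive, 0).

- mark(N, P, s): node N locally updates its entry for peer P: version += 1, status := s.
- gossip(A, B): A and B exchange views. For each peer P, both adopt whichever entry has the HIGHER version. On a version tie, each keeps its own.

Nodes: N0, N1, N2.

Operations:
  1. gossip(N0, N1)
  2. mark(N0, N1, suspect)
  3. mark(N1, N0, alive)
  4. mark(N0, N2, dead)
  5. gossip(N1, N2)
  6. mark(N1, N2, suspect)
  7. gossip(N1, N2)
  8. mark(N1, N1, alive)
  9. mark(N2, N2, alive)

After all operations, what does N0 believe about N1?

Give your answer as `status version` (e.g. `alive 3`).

Op 1: gossip N0<->N1 -> N0.N0=(alive,v0) N0.N1=(alive,v0) N0.N2=(alive,v0) | N1.N0=(alive,v0) N1.N1=(alive,v0) N1.N2=(alive,v0)
Op 2: N0 marks N1=suspect -> (suspect,v1)
Op 3: N1 marks N0=alive -> (alive,v1)
Op 4: N0 marks N2=dead -> (dead,v1)
Op 5: gossip N1<->N2 -> N1.N0=(alive,v1) N1.N1=(alive,v0) N1.N2=(alive,v0) | N2.N0=(alive,v1) N2.N1=(alive,v0) N2.N2=(alive,v0)
Op 6: N1 marks N2=suspect -> (suspect,v1)
Op 7: gossip N1<->N2 -> N1.N0=(alive,v1) N1.N1=(alive,v0) N1.N2=(suspect,v1) | N2.N0=(alive,v1) N2.N1=(alive,v0) N2.N2=(suspect,v1)
Op 8: N1 marks N1=alive -> (alive,v1)
Op 9: N2 marks N2=alive -> (alive,v2)

Answer: suspect 1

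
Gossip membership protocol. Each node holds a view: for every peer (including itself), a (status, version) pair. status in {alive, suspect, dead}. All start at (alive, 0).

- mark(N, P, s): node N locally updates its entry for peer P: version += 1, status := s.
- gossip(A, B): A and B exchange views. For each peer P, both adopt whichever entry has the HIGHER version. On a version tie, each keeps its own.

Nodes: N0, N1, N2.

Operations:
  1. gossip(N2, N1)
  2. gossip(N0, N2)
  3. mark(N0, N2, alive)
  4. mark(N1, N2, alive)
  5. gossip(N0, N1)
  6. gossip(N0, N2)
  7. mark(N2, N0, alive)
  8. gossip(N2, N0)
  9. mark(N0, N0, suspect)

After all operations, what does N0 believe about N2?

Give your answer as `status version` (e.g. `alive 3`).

Answer: alive 1

Derivation:
Op 1: gossip N2<->N1 -> N2.N0=(alive,v0) N2.N1=(alive,v0) N2.N2=(alive,v0) | N1.N0=(alive,v0) N1.N1=(alive,v0) N1.N2=(alive,v0)
Op 2: gossip N0<->N2 -> N0.N0=(alive,v0) N0.N1=(alive,v0) N0.N2=(alive,v0) | N2.N0=(alive,v0) N2.N1=(alive,v0) N2.N2=(alive,v0)
Op 3: N0 marks N2=alive -> (alive,v1)
Op 4: N1 marks N2=alive -> (alive,v1)
Op 5: gossip N0<->N1 -> N0.N0=(alive,v0) N0.N1=(alive,v0) N0.N2=(alive,v1) | N1.N0=(alive,v0) N1.N1=(alive,v0) N1.N2=(alive,v1)
Op 6: gossip N0<->N2 -> N0.N0=(alive,v0) N0.N1=(alive,v0) N0.N2=(alive,v1) | N2.N0=(alive,v0) N2.N1=(alive,v0) N2.N2=(alive,v1)
Op 7: N2 marks N0=alive -> (alive,v1)
Op 8: gossip N2<->N0 -> N2.N0=(alive,v1) N2.N1=(alive,v0) N2.N2=(alive,v1) | N0.N0=(alive,v1) N0.N1=(alive,v0) N0.N2=(alive,v1)
Op 9: N0 marks N0=suspect -> (suspect,v2)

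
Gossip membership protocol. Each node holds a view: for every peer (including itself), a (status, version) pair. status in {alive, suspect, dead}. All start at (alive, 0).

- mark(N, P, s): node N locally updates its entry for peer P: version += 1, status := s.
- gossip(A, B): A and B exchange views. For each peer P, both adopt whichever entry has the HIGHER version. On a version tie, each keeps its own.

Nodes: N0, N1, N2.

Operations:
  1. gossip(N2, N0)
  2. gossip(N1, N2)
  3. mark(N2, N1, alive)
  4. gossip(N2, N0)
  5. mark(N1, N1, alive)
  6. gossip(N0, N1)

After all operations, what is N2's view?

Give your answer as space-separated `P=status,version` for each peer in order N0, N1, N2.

Op 1: gossip N2<->N0 -> N2.N0=(alive,v0) N2.N1=(alive,v0) N2.N2=(alive,v0) | N0.N0=(alive,v0) N0.N1=(alive,v0) N0.N2=(alive,v0)
Op 2: gossip N1<->N2 -> N1.N0=(alive,v0) N1.N1=(alive,v0) N1.N2=(alive,v0) | N2.N0=(alive,v0) N2.N1=(alive,v0) N2.N2=(alive,v0)
Op 3: N2 marks N1=alive -> (alive,v1)
Op 4: gossip N2<->N0 -> N2.N0=(alive,v0) N2.N1=(alive,v1) N2.N2=(alive,v0) | N0.N0=(alive,v0) N0.N1=(alive,v1) N0.N2=(alive,v0)
Op 5: N1 marks N1=alive -> (alive,v1)
Op 6: gossip N0<->N1 -> N0.N0=(alive,v0) N0.N1=(alive,v1) N0.N2=(alive,v0) | N1.N0=(alive,v0) N1.N1=(alive,v1) N1.N2=(alive,v0)

Answer: N0=alive,0 N1=alive,1 N2=alive,0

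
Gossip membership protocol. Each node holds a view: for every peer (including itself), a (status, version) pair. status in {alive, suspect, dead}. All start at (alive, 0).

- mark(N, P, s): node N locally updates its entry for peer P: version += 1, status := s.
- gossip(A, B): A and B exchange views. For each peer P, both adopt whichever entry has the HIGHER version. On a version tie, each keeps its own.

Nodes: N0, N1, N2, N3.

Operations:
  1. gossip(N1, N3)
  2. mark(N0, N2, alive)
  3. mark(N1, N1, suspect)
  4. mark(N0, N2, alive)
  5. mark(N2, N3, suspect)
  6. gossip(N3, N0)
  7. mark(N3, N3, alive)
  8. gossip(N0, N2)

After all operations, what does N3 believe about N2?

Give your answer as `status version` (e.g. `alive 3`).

Answer: alive 2

Derivation:
Op 1: gossip N1<->N3 -> N1.N0=(alive,v0) N1.N1=(alive,v0) N1.N2=(alive,v0) N1.N3=(alive,v0) | N3.N0=(alive,v0) N3.N1=(alive,v0) N3.N2=(alive,v0) N3.N3=(alive,v0)
Op 2: N0 marks N2=alive -> (alive,v1)
Op 3: N1 marks N1=suspect -> (suspect,v1)
Op 4: N0 marks N2=alive -> (alive,v2)
Op 5: N2 marks N3=suspect -> (suspect,v1)
Op 6: gossip N3<->N0 -> N3.N0=(alive,v0) N3.N1=(alive,v0) N3.N2=(alive,v2) N3.N3=(alive,v0) | N0.N0=(alive,v0) N0.N1=(alive,v0) N0.N2=(alive,v2) N0.N3=(alive,v0)
Op 7: N3 marks N3=alive -> (alive,v1)
Op 8: gossip N0<->N2 -> N0.N0=(alive,v0) N0.N1=(alive,v0) N0.N2=(alive,v2) N0.N3=(suspect,v1) | N2.N0=(alive,v0) N2.N1=(alive,v0) N2.N2=(alive,v2) N2.N3=(suspect,v1)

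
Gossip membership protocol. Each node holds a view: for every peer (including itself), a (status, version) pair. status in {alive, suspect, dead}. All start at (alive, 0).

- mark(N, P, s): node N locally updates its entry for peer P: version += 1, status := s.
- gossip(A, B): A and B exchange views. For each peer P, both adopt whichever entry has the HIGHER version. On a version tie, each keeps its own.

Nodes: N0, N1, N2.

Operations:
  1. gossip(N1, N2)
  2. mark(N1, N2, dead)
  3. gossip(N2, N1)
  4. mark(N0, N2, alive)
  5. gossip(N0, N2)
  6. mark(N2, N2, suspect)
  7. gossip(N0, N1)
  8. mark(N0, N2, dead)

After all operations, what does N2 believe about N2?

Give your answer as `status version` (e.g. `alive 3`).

Answer: suspect 2

Derivation:
Op 1: gossip N1<->N2 -> N1.N0=(alive,v0) N1.N1=(alive,v0) N1.N2=(alive,v0) | N2.N0=(alive,v0) N2.N1=(alive,v0) N2.N2=(alive,v0)
Op 2: N1 marks N2=dead -> (dead,v1)
Op 3: gossip N2<->N1 -> N2.N0=(alive,v0) N2.N1=(alive,v0) N2.N2=(dead,v1) | N1.N0=(alive,v0) N1.N1=(alive,v0) N1.N2=(dead,v1)
Op 4: N0 marks N2=alive -> (alive,v1)
Op 5: gossip N0<->N2 -> N0.N0=(alive,v0) N0.N1=(alive,v0) N0.N2=(alive,v1) | N2.N0=(alive,v0) N2.N1=(alive,v0) N2.N2=(dead,v1)
Op 6: N2 marks N2=suspect -> (suspect,v2)
Op 7: gossip N0<->N1 -> N0.N0=(alive,v0) N0.N1=(alive,v0) N0.N2=(alive,v1) | N1.N0=(alive,v0) N1.N1=(alive,v0) N1.N2=(dead,v1)
Op 8: N0 marks N2=dead -> (dead,v2)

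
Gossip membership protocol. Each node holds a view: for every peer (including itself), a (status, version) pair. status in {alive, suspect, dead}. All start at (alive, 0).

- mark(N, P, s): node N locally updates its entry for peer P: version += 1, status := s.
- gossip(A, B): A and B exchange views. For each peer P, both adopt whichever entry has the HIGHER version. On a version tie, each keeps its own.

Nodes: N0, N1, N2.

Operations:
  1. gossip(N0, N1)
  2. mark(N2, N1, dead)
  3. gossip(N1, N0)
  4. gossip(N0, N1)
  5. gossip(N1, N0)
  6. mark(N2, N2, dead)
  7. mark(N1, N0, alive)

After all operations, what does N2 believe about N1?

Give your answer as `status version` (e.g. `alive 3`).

Op 1: gossip N0<->N1 -> N0.N0=(alive,v0) N0.N1=(alive,v0) N0.N2=(alive,v0) | N1.N0=(alive,v0) N1.N1=(alive,v0) N1.N2=(alive,v0)
Op 2: N2 marks N1=dead -> (dead,v1)
Op 3: gossip N1<->N0 -> N1.N0=(alive,v0) N1.N1=(alive,v0) N1.N2=(alive,v0) | N0.N0=(alive,v0) N0.N1=(alive,v0) N0.N2=(alive,v0)
Op 4: gossip N0<->N1 -> N0.N0=(alive,v0) N0.N1=(alive,v0) N0.N2=(alive,v0) | N1.N0=(alive,v0) N1.N1=(alive,v0) N1.N2=(alive,v0)
Op 5: gossip N1<->N0 -> N1.N0=(alive,v0) N1.N1=(alive,v0) N1.N2=(alive,v0) | N0.N0=(alive,v0) N0.N1=(alive,v0) N0.N2=(alive,v0)
Op 6: N2 marks N2=dead -> (dead,v1)
Op 7: N1 marks N0=alive -> (alive,v1)

Answer: dead 1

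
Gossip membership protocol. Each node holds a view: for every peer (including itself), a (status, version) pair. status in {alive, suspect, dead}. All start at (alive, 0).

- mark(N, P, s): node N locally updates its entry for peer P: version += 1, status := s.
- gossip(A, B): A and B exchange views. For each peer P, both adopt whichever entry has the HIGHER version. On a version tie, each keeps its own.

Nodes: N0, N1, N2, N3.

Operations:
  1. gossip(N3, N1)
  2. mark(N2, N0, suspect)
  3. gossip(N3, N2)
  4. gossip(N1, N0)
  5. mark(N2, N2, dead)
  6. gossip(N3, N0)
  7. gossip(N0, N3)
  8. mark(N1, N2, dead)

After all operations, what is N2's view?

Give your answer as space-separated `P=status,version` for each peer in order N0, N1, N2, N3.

Op 1: gossip N3<->N1 -> N3.N0=(alive,v0) N3.N1=(alive,v0) N3.N2=(alive,v0) N3.N3=(alive,v0) | N1.N0=(alive,v0) N1.N1=(alive,v0) N1.N2=(alive,v0) N1.N3=(alive,v0)
Op 2: N2 marks N0=suspect -> (suspect,v1)
Op 3: gossip N3<->N2 -> N3.N0=(suspect,v1) N3.N1=(alive,v0) N3.N2=(alive,v0) N3.N3=(alive,v0) | N2.N0=(suspect,v1) N2.N1=(alive,v0) N2.N2=(alive,v0) N2.N3=(alive,v0)
Op 4: gossip N1<->N0 -> N1.N0=(alive,v0) N1.N1=(alive,v0) N1.N2=(alive,v0) N1.N3=(alive,v0) | N0.N0=(alive,v0) N0.N1=(alive,v0) N0.N2=(alive,v0) N0.N3=(alive,v0)
Op 5: N2 marks N2=dead -> (dead,v1)
Op 6: gossip N3<->N0 -> N3.N0=(suspect,v1) N3.N1=(alive,v0) N3.N2=(alive,v0) N3.N3=(alive,v0) | N0.N0=(suspect,v1) N0.N1=(alive,v0) N0.N2=(alive,v0) N0.N3=(alive,v0)
Op 7: gossip N0<->N3 -> N0.N0=(suspect,v1) N0.N1=(alive,v0) N0.N2=(alive,v0) N0.N3=(alive,v0) | N3.N0=(suspect,v1) N3.N1=(alive,v0) N3.N2=(alive,v0) N3.N3=(alive,v0)
Op 8: N1 marks N2=dead -> (dead,v1)

Answer: N0=suspect,1 N1=alive,0 N2=dead,1 N3=alive,0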